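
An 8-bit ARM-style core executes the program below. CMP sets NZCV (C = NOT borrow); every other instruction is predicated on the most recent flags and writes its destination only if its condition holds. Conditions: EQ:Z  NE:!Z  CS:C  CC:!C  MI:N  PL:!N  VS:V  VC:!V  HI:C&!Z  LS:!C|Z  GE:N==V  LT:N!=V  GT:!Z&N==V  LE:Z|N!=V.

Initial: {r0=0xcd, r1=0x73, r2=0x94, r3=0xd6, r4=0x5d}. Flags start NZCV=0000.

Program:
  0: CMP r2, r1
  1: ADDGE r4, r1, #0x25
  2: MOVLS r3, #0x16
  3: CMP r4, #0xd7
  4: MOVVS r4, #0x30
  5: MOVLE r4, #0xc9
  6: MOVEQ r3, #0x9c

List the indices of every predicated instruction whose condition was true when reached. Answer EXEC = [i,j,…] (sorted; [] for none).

EXEC = [4]

[0] flags=0011 → (cmp)
[1] flags=0011 GE?F → skip
[2] flags=0011 LS?F → skip
[3] flags=1001 → (cmp)
[4] flags=1001 VS?T → r4=0x30
[5] flags=1001 LE?F → skip
[6] flags=1001 EQ?F → skip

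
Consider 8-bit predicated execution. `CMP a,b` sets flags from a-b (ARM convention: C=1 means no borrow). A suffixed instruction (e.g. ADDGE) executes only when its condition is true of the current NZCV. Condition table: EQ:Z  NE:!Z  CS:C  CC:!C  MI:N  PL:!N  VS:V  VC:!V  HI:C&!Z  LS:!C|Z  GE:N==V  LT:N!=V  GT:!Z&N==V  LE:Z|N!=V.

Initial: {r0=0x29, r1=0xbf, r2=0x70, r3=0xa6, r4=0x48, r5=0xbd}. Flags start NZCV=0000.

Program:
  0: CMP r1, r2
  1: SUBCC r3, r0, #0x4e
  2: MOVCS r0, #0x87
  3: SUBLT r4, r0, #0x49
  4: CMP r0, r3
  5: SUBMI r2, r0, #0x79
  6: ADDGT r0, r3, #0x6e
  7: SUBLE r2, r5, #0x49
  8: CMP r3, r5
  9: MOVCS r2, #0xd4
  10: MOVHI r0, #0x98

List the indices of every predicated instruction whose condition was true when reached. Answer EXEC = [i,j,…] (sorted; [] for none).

EXEC = [2,3,5,7]

0: ✓ CMP  NZCV=0011
1: · SUBCC
2: ✓ MOVCS  r0←0x87
3: ✓ SUBLT  r4←0x3e
4: ✓ CMP  NZCV=1000
5: ✓ SUBMI  r2←0x0e
6: · ADDGT
7: ✓ SUBLE  r2←0x74
8: ✓ CMP  NZCV=1000
9: · MOVCS
10: · MOVHI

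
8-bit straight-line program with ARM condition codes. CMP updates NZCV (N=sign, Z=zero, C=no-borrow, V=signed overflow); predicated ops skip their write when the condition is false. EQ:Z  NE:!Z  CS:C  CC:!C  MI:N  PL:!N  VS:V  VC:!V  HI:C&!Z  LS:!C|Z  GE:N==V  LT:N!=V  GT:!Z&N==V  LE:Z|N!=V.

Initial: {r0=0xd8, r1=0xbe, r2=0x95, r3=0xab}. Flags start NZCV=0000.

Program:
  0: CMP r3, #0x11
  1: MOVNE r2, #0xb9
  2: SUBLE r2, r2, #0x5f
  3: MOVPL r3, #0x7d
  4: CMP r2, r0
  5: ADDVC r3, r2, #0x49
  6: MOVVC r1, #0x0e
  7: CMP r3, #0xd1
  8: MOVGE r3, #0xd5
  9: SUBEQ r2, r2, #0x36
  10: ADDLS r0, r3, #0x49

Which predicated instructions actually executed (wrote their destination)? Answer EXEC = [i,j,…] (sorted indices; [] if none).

0: ✓ CMP  NZCV=1010
1: ✓ MOVNE  r2←0xb9
2: ✓ SUBLE  r2←0x5a
3: · MOVPL
4: ✓ CMP  NZCV=1001
5: · ADDVC
6: · MOVVC
7: ✓ CMP  NZCV=1000
8: · MOVGE
9: · SUBEQ
10: ✓ ADDLS  r0←0xf4

EXEC = [1,2,10]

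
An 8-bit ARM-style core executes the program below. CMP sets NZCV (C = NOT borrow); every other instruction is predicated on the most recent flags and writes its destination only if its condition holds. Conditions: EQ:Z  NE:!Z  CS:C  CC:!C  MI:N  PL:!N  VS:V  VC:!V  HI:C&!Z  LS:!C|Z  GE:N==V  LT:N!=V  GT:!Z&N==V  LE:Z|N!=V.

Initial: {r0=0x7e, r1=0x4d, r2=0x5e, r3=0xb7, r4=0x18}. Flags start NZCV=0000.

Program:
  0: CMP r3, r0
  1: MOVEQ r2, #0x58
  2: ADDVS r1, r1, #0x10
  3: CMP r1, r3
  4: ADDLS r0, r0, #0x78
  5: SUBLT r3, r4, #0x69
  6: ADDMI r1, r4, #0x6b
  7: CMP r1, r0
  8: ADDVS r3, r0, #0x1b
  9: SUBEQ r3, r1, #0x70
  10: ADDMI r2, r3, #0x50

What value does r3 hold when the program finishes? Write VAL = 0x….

VAL = 0xb7

[0] flags=0011 → (cmp)
[1] flags=0011 EQ?F → skip
[2] flags=0011 VS?T → r1=0x5d
[3] flags=1001 → (cmp)
[4] flags=1001 LS?T → r0=0xf6
[5] flags=1001 LT?F → skip
[6] flags=1001 MI?T → r1=0x83
[7] flags=1000 → (cmp)
[8] flags=1000 VS?F → skip
[9] flags=1000 EQ?F → skip
[10] flags=1000 MI?T → r2=0x07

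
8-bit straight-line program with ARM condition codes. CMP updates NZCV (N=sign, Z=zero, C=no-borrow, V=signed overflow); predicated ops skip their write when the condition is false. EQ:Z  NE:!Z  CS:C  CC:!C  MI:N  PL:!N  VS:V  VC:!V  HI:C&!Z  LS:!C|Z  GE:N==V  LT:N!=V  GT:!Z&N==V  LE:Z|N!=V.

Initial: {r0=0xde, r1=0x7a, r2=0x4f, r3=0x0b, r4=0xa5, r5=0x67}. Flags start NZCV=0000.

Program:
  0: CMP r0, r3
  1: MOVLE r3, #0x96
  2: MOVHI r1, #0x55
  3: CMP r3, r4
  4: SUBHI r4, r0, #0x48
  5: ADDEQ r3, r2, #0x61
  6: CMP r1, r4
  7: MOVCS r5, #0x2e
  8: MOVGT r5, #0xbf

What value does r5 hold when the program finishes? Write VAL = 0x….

0: ✓ CMP  NZCV=1010
1: ✓ MOVLE  r3←0x96
2: ✓ MOVHI  r1←0x55
3: ✓ CMP  NZCV=1000
4: · SUBHI
5: · ADDEQ
6: ✓ CMP  NZCV=1001
7: · MOVCS
8: ✓ MOVGT  r5←0xbf

VAL = 0xbf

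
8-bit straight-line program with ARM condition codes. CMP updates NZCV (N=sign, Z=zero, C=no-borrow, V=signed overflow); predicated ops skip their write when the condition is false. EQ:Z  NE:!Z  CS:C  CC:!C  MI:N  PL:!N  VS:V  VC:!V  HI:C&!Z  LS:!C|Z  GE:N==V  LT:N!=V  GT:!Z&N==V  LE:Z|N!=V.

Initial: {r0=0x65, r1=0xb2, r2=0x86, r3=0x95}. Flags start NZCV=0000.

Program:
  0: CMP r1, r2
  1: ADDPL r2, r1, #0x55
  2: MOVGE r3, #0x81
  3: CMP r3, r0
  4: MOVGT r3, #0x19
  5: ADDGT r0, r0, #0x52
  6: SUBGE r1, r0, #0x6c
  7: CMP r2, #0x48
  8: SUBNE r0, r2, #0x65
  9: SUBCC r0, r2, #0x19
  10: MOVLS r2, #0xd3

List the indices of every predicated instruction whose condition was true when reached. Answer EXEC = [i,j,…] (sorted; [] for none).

EXEC = [1,2,8,9,10]

[0] flags=0010 → (cmp)
[1] flags=0010 PL?T → r2=0x07
[2] flags=0010 GE?T → r3=0x81
[3] flags=0011 → (cmp)
[4] flags=0011 GT?F → skip
[5] flags=0011 GT?F → skip
[6] flags=0011 GE?F → skip
[7] flags=1000 → (cmp)
[8] flags=1000 NE?T → r0=0xa2
[9] flags=1000 CC?T → r0=0xee
[10] flags=1000 LS?T → r2=0xd3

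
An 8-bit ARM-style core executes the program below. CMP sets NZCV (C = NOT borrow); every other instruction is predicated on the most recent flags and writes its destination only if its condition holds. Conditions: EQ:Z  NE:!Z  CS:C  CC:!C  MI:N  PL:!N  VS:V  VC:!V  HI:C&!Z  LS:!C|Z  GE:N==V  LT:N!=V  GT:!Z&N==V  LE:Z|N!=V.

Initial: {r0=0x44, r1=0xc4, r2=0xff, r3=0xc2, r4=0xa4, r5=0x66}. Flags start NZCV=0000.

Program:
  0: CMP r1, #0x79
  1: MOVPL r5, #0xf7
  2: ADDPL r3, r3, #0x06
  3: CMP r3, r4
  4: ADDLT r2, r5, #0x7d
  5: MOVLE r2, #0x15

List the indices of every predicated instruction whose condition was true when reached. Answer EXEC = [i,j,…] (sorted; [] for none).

EXEC = [1,2]

0: ✓ CMP  NZCV=0011
1: ✓ MOVPL  r5←0xf7
2: ✓ ADDPL  r3←0xc8
3: ✓ CMP  NZCV=0010
4: · ADDLT
5: · MOVLE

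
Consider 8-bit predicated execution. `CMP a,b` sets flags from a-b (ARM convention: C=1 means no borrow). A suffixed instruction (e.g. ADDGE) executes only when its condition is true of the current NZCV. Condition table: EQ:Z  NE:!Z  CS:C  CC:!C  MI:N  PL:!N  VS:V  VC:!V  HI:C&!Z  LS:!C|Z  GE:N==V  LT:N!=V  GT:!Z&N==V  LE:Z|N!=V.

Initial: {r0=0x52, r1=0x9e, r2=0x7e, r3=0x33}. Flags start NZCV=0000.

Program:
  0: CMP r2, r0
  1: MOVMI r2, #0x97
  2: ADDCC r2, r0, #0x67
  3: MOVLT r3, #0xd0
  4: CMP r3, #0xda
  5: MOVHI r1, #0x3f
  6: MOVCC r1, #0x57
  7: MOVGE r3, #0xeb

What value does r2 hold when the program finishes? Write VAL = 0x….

VAL = 0x7e

0: ✓ CMP  NZCV=0010
1: · MOVMI
2: · ADDCC
3: · MOVLT
4: ✓ CMP  NZCV=0000
5: · MOVHI
6: ✓ MOVCC  r1←0x57
7: ✓ MOVGE  r3←0xeb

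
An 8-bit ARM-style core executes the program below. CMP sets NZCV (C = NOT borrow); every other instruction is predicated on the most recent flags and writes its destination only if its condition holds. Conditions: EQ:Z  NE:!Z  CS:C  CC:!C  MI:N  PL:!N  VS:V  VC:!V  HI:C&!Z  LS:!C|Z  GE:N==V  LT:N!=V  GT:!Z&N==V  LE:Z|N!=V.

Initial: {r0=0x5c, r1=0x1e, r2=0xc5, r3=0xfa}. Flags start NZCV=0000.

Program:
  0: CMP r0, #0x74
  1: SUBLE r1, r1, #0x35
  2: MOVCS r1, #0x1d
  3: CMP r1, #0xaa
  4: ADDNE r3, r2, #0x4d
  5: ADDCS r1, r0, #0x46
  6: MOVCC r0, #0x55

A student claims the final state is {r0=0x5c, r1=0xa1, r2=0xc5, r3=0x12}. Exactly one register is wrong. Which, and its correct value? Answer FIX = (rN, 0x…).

FIX = (r1, 0xa2)

0: ✓ CMP  NZCV=1000
1: ✓ SUBLE  r1←0xe9
2: · MOVCS
3: ✓ CMP  NZCV=0010
4: ✓ ADDNE  r3←0x12
5: ✓ ADDCS  r1←0xa2
6: · MOVCC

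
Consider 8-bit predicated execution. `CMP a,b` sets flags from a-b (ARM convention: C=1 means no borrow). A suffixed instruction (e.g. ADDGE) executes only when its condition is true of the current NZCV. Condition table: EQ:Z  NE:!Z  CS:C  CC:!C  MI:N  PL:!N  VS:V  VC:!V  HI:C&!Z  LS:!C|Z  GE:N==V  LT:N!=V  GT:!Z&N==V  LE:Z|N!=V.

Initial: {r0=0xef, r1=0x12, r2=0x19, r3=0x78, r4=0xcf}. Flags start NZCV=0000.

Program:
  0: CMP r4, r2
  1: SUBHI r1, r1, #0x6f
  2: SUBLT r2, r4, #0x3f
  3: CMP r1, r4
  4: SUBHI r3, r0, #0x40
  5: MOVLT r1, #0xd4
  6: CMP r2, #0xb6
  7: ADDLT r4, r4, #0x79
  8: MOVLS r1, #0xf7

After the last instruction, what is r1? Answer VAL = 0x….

0: ✓ CMP  NZCV=1010
1: ✓ SUBHI  r1←0xa3
2: ✓ SUBLT  r2←0x90
3: ✓ CMP  NZCV=1000
4: · SUBHI
5: ✓ MOVLT  r1←0xd4
6: ✓ CMP  NZCV=1000
7: ✓ ADDLT  r4←0x48
8: ✓ MOVLS  r1←0xf7

VAL = 0xf7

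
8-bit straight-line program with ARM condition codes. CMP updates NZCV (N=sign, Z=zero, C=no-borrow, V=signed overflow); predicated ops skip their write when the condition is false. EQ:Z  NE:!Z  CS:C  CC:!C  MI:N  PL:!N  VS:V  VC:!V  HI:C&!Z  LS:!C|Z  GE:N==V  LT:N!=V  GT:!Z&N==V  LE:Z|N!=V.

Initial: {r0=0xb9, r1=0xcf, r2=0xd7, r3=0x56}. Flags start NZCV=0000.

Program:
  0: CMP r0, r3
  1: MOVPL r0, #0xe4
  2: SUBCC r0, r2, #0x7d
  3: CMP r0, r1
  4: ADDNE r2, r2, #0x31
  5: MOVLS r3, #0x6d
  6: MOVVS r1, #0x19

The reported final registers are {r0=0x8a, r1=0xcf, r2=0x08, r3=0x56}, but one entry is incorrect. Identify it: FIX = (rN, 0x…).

[0] flags=0011 → (cmp)
[1] flags=0011 PL?T → r0=0xe4
[2] flags=0011 CC?F → skip
[3] flags=0010 → (cmp)
[4] flags=0010 NE?T → r2=0x08
[5] flags=0010 LS?F → skip
[6] flags=0010 VS?F → skip

FIX = (r0, 0xe4)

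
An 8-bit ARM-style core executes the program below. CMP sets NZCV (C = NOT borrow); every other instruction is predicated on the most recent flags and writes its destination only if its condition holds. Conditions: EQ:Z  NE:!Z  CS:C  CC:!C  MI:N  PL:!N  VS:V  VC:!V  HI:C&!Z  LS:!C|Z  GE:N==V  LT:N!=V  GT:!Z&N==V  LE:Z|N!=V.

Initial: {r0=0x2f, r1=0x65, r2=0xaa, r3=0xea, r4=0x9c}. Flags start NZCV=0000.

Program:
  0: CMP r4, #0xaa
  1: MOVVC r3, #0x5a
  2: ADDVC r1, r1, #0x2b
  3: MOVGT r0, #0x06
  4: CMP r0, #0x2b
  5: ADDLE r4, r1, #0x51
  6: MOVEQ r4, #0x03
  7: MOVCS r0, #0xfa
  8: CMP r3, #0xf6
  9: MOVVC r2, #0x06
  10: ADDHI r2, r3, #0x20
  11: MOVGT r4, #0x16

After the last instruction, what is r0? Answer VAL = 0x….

VAL = 0xfa

[0] flags=1000 → (cmp)
[1] flags=1000 VC?T → r3=0x5a
[2] flags=1000 VC?T → r1=0x90
[3] flags=1000 GT?F → skip
[4] flags=0010 → (cmp)
[5] flags=0010 LE?F → skip
[6] flags=0010 EQ?F → skip
[7] flags=0010 CS?T → r0=0xfa
[8] flags=0000 → (cmp)
[9] flags=0000 VC?T → r2=0x06
[10] flags=0000 HI?F → skip
[11] flags=0000 GT?T → r4=0x16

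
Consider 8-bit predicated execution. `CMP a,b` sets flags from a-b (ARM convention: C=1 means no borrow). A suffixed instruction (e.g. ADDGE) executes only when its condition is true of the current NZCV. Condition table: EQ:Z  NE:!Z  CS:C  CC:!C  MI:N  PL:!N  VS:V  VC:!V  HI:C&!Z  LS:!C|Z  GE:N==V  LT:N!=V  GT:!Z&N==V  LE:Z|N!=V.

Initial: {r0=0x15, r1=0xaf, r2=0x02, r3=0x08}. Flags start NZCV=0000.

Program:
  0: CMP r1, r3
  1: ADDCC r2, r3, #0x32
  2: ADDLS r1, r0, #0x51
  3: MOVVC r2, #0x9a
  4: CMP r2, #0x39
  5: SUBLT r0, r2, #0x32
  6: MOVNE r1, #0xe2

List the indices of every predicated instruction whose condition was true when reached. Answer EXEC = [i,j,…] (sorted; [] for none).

EXEC = [3,5,6]

[0] flags=1010 → (cmp)
[1] flags=1010 CC?F → skip
[2] flags=1010 LS?F → skip
[3] flags=1010 VC?T → r2=0x9a
[4] flags=0011 → (cmp)
[5] flags=0011 LT?T → r0=0x68
[6] flags=0011 NE?T → r1=0xe2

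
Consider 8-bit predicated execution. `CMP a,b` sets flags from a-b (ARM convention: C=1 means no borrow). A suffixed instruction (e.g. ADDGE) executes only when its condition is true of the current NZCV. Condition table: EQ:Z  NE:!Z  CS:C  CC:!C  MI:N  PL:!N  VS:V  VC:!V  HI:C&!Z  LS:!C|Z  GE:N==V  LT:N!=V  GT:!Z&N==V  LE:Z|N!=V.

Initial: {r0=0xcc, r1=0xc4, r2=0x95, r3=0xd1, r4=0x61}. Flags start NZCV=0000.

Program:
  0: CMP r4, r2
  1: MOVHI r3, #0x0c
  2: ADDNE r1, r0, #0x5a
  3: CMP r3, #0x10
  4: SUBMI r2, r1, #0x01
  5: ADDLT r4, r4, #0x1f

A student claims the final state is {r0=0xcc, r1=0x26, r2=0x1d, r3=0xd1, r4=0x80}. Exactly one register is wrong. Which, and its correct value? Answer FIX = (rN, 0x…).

0: ✓ CMP  NZCV=1001
1: · MOVHI
2: ✓ ADDNE  r1←0x26
3: ✓ CMP  NZCV=1010
4: ✓ SUBMI  r2←0x25
5: ✓ ADDLT  r4←0x80

FIX = (r2, 0x25)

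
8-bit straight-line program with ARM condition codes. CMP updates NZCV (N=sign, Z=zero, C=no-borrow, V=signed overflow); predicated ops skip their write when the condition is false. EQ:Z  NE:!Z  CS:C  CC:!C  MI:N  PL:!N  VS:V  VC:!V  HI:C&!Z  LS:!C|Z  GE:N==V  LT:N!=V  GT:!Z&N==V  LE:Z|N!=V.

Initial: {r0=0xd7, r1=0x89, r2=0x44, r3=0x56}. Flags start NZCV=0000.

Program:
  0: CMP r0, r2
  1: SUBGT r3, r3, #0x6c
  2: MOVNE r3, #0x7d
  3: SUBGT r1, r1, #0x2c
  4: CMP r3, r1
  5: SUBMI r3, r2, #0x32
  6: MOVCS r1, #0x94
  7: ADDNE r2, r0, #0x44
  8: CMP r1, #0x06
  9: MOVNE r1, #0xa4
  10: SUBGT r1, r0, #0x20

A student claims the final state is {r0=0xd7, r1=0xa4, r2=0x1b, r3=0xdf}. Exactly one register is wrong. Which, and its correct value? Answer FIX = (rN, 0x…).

[0] flags=1010 → (cmp)
[1] flags=1010 GT?F → skip
[2] flags=1010 NE?T → r3=0x7d
[3] flags=1010 GT?F → skip
[4] flags=1001 → (cmp)
[5] flags=1001 MI?T → r3=0x12
[6] flags=1001 CS?F → skip
[7] flags=1001 NE?T → r2=0x1b
[8] flags=1010 → (cmp)
[9] flags=1010 NE?T → r1=0xa4
[10] flags=1010 GT?F → skip

FIX = (r3, 0x12)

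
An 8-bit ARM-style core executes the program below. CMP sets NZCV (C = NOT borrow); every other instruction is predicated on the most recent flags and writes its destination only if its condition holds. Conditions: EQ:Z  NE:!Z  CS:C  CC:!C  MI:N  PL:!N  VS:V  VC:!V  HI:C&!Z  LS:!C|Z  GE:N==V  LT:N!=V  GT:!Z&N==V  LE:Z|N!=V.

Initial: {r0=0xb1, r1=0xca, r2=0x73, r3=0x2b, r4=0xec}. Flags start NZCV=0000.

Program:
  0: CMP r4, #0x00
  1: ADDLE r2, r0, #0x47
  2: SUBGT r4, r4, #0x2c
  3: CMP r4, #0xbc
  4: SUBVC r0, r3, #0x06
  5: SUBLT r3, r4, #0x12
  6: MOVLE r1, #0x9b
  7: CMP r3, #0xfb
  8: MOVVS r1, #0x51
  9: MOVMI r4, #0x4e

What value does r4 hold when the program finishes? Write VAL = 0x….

[0] flags=1010 → (cmp)
[1] flags=1010 LE?T → r2=0xf8
[2] flags=1010 GT?F → skip
[3] flags=0010 → (cmp)
[4] flags=0010 VC?T → r0=0x25
[5] flags=0010 LT?F → skip
[6] flags=0010 LE?F → skip
[7] flags=0000 → (cmp)
[8] flags=0000 VS?F → skip
[9] flags=0000 MI?F → skip

VAL = 0xec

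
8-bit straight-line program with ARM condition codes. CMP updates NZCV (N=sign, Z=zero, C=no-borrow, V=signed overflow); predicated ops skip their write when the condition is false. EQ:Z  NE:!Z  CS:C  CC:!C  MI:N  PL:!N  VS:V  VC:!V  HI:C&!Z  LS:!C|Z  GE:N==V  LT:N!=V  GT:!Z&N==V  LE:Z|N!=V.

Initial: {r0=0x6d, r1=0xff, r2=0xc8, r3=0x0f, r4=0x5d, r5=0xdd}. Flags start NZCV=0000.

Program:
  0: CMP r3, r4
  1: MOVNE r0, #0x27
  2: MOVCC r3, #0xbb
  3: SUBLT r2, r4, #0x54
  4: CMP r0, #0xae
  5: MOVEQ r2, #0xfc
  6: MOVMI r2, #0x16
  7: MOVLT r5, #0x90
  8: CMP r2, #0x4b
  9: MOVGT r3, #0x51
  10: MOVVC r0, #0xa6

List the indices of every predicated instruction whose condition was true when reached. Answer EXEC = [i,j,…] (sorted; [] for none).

EXEC = [1,2,3,10]

0: ✓ CMP  NZCV=1000
1: ✓ MOVNE  r0←0x27
2: ✓ MOVCC  r3←0xbb
3: ✓ SUBLT  r2←0x09
4: ✓ CMP  NZCV=0000
5: · MOVEQ
6: · MOVMI
7: · MOVLT
8: ✓ CMP  NZCV=1000
9: · MOVGT
10: ✓ MOVVC  r0←0xa6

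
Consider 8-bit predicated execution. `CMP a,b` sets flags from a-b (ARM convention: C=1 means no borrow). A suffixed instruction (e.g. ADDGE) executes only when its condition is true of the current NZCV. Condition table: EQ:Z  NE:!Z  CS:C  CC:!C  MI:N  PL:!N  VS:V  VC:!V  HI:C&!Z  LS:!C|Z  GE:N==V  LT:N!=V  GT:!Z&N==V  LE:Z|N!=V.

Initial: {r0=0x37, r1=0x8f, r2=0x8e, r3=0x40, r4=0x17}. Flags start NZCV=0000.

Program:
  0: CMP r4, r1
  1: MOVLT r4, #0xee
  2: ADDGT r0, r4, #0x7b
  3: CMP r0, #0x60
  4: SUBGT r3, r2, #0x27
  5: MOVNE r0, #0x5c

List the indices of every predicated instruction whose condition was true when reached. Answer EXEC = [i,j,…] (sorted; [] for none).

[0] flags=1001 → (cmp)
[1] flags=1001 LT?F → skip
[2] flags=1001 GT?T → r0=0x92
[3] flags=0011 → (cmp)
[4] flags=0011 GT?F → skip
[5] flags=0011 NE?T → r0=0x5c

EXEC = [2,5]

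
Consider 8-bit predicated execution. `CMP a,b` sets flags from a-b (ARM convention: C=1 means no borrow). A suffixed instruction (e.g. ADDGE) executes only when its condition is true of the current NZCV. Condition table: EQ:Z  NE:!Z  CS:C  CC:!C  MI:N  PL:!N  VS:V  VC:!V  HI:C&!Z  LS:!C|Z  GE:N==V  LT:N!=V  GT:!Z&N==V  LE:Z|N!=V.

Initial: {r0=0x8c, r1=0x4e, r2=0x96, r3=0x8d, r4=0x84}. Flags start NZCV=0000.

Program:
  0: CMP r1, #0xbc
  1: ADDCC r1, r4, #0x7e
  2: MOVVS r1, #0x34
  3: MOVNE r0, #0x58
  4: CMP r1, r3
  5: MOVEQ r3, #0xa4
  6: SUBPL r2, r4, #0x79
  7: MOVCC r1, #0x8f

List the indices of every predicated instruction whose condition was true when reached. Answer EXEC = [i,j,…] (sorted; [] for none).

EXEC = [1,2,3,7]

[0] flags=1001 → (cmp)
[1] flags=1001 CC?T → r1=0x02
[2] flags=1001 VS?T → r1=0x34
[3] flags=1001 NE?T → r0=0x58
[4] flags=1001 → (cmp)
[5] flags=1001 EQ?F → skip
[6] flags=1001 PL?F → skip
[7] flags=1001 CC?T → r1=0x8f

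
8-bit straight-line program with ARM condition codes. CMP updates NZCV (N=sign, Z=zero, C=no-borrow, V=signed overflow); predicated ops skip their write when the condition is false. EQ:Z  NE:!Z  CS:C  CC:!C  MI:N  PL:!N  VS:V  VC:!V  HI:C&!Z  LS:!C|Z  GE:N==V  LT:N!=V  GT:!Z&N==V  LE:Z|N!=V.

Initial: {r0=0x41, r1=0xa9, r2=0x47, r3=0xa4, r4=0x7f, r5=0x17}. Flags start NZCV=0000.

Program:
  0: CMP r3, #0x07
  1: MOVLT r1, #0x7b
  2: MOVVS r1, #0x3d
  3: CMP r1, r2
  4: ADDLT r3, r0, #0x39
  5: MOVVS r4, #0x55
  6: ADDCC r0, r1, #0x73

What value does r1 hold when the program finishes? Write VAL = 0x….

VAL = 0x7b

0: ✓ CMP  NZCV=1010
1: ✓ MOVLT  r1←0x7b
2: · MOVVS
3: ✓ CMP  NZCV=0010
4: · ADDLT
5: · MOVVS
6: · ADDCC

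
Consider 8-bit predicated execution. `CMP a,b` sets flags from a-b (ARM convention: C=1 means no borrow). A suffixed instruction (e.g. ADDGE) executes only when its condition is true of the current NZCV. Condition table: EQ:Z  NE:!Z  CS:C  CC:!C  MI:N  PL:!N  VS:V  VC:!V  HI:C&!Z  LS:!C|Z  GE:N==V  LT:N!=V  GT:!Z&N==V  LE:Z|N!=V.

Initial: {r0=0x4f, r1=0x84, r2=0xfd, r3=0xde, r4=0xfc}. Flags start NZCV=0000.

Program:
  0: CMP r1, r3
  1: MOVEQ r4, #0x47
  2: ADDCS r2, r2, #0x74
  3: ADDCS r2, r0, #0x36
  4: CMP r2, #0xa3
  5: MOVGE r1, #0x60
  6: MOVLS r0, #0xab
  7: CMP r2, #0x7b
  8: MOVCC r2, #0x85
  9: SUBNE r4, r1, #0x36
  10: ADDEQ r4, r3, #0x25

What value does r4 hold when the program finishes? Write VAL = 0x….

0: ✓ CMP  NZCV=1000
1: · MOVEQ
2: · ADDCS
3: · ADDCS
4: ✓ CMP  NZCV=0010
5: ✓ MOVGE  r1←0x60
6: · MOVLS
7: ✓ CMP  NZCV=1010
8: · MOVCC
9: ✓ SUBNE  r4←0x2a
10: · ADDEQ

VAL = 0x2a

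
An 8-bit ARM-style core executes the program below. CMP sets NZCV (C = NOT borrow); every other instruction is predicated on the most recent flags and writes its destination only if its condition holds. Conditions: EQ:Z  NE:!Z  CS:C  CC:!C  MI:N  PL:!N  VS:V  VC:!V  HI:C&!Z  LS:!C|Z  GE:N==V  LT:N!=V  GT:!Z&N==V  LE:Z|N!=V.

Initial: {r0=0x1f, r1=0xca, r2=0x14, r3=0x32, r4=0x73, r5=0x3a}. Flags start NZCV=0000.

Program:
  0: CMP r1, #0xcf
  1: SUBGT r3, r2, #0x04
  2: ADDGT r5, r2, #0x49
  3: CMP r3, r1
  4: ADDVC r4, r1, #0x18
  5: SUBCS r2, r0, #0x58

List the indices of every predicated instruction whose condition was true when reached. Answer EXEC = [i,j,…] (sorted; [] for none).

EXEC = [4]

0: ✓ CMP  NZCV=1000
1: · SUBGT
2: · ADDGT
3: ✓ CMP  NZCV=0000
4: ✓ ADDVC  r4←0xe2
5: · SUBCS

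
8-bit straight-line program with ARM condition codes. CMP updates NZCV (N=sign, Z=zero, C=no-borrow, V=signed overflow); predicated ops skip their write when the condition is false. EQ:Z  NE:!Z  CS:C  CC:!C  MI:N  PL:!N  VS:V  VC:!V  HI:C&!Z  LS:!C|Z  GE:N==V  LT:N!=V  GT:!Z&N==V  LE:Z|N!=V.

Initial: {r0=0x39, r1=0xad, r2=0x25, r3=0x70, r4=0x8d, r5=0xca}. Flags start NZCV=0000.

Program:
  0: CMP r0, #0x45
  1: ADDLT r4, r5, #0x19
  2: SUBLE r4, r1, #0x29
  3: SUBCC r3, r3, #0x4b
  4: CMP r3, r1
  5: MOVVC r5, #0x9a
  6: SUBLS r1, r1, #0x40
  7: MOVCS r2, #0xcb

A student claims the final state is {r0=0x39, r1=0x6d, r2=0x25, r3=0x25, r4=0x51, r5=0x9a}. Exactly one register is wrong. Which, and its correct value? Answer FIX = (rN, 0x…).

0: ✓ CMP  NZCV=1000
1: ✓ ADDLT  r4←0xe3
2: ✓ SUBLE  r4←0x84
3: ✓ SUBCC  r3←0x25
4: ✓ CMP  NZCV=0000
5: ✓ MOVVC  r5←0x9a
6: ✓ SUBLS  r1←0x6d
7: · MOVCS

FIX = (r4, 0x84)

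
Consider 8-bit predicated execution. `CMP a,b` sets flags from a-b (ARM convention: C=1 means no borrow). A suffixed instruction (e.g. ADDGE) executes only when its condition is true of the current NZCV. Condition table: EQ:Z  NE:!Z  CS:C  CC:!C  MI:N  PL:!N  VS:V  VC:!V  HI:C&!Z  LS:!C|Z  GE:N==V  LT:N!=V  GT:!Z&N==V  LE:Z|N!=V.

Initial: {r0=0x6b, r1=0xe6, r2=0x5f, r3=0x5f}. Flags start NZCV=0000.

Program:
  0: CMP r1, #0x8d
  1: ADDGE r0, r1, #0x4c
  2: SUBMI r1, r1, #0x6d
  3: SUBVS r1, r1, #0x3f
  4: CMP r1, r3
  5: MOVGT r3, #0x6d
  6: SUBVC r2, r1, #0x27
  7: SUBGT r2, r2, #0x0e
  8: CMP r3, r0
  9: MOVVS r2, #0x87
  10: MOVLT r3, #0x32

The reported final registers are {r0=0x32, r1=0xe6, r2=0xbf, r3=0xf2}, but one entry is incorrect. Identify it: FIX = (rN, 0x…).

FIX = (r3, 0x5f)

0: ✓ CMP  NZCV=0010
1: ✓ ADDGE  r0←0x32
2: · SUBMI
3: · SUBVS
4: ✓ CMP  NZCV=1010
5: · MOVGT
6: ✓ SUBVC  r2←0xbf
7: · SUBGT
8: ✓ CMP  NZCV=0010
9: · MOVVS
10: · MOVLT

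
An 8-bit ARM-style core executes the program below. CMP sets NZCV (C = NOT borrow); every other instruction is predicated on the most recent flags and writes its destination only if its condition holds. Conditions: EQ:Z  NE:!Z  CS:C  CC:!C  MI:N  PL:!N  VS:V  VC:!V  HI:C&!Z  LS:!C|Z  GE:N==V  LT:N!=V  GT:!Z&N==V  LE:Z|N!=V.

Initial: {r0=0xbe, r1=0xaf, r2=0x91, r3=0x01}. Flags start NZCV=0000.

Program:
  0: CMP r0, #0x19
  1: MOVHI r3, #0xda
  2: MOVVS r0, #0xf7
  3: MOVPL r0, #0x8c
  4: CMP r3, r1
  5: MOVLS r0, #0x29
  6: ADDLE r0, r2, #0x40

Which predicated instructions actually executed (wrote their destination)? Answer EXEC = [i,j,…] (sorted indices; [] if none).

EXEC = [1]

[0] flags=1010 → (cmp)
[1] flags=1010 HI?T → r3=0xda
[2] flags=1010 VS?F → skip
[3] flags=1010 PL?F → skip
[4] flags=0010 → (cmp)
[5] flags=0010 LS?F → skip
[6] flags=0010 LE?F → skip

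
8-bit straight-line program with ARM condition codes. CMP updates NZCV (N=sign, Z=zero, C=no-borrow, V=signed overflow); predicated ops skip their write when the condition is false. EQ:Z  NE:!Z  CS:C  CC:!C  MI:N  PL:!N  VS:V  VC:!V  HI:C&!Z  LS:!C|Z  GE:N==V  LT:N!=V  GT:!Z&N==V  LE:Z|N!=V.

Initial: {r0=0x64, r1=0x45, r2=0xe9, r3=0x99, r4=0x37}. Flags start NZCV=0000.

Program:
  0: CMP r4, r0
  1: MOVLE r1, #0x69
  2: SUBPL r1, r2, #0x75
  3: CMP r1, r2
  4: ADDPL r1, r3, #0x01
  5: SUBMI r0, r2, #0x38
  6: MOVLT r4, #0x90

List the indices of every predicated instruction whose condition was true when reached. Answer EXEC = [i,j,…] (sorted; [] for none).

0: ✓ CMP  NZCV=1000
1: ✓ MOVLE  r1←0x69
2: · SUBPL
3: ✓ CMP  NZCV=1001
4: · ADDPL
5: ✓ SUBMI  r0←0xb1
6: · MOVLT

EXEC = [1,5]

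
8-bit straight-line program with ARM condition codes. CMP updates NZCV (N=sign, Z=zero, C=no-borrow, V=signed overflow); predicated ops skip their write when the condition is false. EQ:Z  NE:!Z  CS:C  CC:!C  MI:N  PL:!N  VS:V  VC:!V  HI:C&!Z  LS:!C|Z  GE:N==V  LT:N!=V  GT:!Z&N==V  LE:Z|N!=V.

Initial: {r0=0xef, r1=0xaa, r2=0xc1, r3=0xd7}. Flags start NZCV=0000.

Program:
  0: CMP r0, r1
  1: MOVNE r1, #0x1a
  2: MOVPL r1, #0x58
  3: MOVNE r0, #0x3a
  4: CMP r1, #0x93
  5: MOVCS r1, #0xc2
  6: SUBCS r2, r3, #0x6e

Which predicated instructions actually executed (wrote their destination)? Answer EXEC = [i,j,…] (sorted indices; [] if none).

EXEC = [1,2,3]

[0] flags=0010 → (cmp)
[1] flags=0010 NE?T → r1=0x1a
[2] flags=0010 PL?T → r1=0x58
[3] flags=0010 NE?T → r0=0x3a
[4] flags=1001 → (cmp)
[5] flags=1001 CS?F → skip
[6] flags=1001 CS?F → skip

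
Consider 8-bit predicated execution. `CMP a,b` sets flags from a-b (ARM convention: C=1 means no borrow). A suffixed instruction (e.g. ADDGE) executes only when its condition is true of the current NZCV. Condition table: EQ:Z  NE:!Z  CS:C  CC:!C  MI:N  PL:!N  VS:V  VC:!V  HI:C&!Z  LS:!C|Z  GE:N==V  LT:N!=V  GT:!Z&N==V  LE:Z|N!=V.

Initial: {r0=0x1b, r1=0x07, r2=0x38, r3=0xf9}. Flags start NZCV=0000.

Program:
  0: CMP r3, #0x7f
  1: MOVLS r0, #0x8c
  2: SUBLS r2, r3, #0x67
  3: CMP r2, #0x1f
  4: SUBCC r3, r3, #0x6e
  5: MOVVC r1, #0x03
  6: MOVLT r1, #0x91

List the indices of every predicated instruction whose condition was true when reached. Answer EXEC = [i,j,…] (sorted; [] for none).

0: ✓ CMP  NZCV=0011
1: · MOVLS
2: · SUBLS
3: ✓ CMP  NZCV=0010
4: · SUBCC
5: ✓ MOVVC  r1←0x03
6: · MOVLT

EXEC = [5]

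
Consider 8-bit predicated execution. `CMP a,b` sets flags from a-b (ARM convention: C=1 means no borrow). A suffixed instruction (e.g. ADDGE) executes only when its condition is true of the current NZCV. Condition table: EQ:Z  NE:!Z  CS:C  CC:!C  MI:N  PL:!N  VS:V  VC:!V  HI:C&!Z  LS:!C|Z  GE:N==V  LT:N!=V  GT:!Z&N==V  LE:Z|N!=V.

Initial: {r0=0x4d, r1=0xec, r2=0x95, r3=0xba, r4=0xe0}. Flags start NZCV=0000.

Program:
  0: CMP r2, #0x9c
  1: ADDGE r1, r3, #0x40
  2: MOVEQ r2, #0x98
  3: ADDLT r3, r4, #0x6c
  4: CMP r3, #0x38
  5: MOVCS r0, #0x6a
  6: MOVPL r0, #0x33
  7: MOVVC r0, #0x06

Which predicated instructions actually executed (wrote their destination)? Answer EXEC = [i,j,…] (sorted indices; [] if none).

EXEC = [3,5,6,7]

0: ✓ CMP  NZCV=1000
1: · ADDGE
2: · MOVEQ
3: ✓ ADDLT  r3←0x4c
4: ✓ CMP  NZCV=0010
5: ✓ MOVCS  r0←0x6a
6: ✓ MOVPL  r0←0x33
7: ✓ MOVVC  r0←0x06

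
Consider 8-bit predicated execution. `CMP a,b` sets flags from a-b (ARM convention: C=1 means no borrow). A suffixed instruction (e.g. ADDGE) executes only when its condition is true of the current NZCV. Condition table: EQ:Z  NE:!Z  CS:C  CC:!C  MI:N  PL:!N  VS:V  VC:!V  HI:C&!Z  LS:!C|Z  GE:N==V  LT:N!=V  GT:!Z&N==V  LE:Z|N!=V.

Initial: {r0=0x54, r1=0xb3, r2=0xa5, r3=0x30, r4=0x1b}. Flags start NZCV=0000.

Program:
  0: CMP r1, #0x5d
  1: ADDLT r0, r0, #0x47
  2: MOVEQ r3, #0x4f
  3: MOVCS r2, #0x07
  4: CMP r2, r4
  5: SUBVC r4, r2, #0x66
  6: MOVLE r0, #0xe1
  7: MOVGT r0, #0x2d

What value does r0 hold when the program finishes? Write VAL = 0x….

VAL = 0xe1

0: ✓ CMP  NZCV=0011
1: ✓ ADDLT  r0←0x9b
2: · MOVEQ
3: ✓ MOVCS  r2←0x07
4: ✓ CMP  NZCV=1000
5: ✓ SUBVC  r4←0xa1
6: ✓ MOVLE  r0←0xe1
7: · MOVGT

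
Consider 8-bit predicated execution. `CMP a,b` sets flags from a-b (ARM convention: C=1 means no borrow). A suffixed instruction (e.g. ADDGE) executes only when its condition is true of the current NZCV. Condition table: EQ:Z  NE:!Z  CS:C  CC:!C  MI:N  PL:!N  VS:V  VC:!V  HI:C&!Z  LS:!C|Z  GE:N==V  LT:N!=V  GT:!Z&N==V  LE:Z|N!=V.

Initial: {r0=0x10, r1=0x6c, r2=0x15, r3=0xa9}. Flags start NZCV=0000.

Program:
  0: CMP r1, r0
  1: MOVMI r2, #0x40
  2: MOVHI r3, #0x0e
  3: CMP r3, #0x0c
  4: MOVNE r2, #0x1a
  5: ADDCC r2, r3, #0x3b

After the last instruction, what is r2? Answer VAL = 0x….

VAL = 0x1a

0: ✓ CMP  NZCV=0010
1: · MOVMI
2: ✓ MOVHI  r3←0x0e
3: ✓ CMP  NZCV=0010
4: ✓ MOVNE  r2←0x1a
5: · ADDCC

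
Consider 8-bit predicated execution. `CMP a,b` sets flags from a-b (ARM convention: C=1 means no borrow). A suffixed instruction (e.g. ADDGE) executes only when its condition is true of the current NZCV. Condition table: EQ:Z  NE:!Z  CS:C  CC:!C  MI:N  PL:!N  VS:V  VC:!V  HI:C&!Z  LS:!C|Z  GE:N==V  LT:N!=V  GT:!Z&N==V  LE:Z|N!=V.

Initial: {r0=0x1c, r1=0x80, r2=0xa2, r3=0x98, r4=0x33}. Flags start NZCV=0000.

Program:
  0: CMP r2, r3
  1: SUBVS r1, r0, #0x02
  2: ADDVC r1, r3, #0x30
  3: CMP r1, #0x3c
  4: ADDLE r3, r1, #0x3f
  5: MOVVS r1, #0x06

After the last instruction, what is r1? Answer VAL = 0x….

[0] flags=0010 → (cmp)
[1] flags=0010 VS?F → skip
[2] flags=0010 VC?T → r1=0xc8
[3] flags=1010 → (cmp)
[4] flags=1010 LE?T → r3=0x07
[5] flags=1010 VS?F → skip

VAL = 0xc8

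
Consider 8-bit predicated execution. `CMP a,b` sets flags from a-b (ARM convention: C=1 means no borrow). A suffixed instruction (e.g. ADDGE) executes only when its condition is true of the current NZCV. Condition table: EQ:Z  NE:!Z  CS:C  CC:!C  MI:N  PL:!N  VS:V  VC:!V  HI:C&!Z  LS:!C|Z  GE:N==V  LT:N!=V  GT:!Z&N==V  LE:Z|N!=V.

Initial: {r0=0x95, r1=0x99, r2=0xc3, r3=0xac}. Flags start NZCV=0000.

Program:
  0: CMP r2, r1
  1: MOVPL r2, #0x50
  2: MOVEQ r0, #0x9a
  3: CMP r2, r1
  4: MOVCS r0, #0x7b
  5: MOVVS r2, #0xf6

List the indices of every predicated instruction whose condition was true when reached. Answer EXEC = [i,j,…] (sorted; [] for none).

EXEC = [1,5]

0: ✓ CMP  NZCV=0010
1: ✓ MOVPL  r2←0x50
2: · MOVEQ
3: ✓ CMP  NZCV=1001
4: · MOVCS
5: ✓ MOVVS  r2←0xf6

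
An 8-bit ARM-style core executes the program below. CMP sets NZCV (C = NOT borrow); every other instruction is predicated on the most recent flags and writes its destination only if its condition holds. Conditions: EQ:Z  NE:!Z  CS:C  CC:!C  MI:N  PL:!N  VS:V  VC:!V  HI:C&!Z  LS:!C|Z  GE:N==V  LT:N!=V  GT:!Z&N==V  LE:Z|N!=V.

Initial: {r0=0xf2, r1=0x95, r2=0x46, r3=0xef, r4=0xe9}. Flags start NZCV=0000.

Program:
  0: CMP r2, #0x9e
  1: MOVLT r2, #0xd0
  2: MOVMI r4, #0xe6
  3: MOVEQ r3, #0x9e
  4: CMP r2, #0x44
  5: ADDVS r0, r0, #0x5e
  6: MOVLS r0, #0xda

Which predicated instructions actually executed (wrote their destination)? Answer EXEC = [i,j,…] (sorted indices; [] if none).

[0] flags=1001 → (cmp)
[1] flags=1001 LT?F → skip
[2] flags=1001 MI?T → r4=0xe6
[3] flags=1001 EQ?F → skip
[4] flags=0010 → (cmp)
[5] flags=0010 VS?F → skip
[6] flags=0010 LS?F → skip

EXEC = [2]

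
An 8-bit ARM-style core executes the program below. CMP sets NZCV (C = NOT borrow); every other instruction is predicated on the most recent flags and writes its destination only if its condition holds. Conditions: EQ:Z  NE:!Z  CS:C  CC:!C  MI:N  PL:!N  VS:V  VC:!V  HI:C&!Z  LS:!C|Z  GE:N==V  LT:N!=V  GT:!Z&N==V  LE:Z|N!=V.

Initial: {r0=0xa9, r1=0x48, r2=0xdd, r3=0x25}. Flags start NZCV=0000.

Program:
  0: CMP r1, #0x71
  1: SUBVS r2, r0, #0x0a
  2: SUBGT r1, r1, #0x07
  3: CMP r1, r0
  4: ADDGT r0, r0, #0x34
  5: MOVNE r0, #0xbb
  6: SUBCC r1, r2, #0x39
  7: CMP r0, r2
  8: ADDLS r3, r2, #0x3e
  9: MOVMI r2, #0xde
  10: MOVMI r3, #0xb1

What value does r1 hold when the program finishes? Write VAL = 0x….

0: ✓ CMP  NZCV=1000
1: · SUBVS
2: · SUBGT
3: ✓ CMP  NZCV=1001
4: ✓ ADDGT  r0←0xdd
5: ✓ MOVNE  r0←0xbb
6: ✓ SUBCC  r1←0xa4
7: ✓ CMP  NZCV=1000
8: ✓ ADDLS  r3←0x1b
9: ✓ MOVMI  r2←0xde
10: ✓ MOVMI  r3←0xb1

VAL = 0xa4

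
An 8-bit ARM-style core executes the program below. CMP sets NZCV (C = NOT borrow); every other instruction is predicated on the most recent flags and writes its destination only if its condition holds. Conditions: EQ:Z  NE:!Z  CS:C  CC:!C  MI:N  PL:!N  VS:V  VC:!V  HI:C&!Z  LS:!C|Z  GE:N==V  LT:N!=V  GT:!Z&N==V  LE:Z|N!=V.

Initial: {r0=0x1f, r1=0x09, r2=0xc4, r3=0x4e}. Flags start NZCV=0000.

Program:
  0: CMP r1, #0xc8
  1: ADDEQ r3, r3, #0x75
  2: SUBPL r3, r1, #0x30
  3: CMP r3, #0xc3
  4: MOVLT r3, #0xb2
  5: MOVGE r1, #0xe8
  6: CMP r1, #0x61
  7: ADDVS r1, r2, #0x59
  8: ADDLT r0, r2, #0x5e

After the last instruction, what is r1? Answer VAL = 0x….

VAL = 0xe8

[0] flags=0000 → (cmp)
[1] flags=0000 EQ?F → skip
[2] flags=0000 PL?T → r3=0xd9
[3] flags=0010 → (cmp)
[4] flags=0010 LT?F → skip
[5] flags=0010 GE?T → r1=0xe8
[6] flags=1010 → (cmp)
[7] flags=1010 VS?F → skip
[8] flags=1010 LT?T → r0=0x22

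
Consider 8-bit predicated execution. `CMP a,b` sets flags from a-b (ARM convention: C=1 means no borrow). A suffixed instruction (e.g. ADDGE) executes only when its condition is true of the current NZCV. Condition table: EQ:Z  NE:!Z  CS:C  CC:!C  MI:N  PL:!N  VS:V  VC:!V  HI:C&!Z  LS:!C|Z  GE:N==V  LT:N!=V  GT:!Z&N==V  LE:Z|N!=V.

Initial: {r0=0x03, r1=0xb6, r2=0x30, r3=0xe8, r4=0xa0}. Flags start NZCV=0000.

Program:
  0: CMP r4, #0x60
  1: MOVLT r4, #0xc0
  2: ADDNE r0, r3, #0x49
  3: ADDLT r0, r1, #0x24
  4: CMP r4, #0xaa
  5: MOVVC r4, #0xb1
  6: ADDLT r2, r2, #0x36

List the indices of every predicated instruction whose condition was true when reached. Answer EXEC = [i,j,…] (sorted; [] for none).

[0] flags=0011 → (cmp)
[1] flags=0011 LT?T → r4=0xc0
[2] flags=0011 NE?T → r0=0x31
[3] flags=0011 LT?T → r0=0xda
[4] flags=0010 → (cmp)
[5] flags=0010 VC?T → r4=0xb1
[6] flags=0010 LT?F → skip

EXEC = [1,2,3,5]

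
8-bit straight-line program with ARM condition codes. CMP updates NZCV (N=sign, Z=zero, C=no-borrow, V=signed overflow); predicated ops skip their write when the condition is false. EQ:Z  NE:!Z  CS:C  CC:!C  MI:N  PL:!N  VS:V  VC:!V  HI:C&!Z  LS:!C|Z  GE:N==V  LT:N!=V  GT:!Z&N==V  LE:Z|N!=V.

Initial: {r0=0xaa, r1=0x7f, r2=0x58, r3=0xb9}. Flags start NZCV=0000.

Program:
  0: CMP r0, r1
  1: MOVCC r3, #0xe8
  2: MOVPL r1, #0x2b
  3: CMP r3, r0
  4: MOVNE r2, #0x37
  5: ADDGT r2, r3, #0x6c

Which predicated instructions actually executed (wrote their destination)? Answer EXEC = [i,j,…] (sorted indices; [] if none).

EXEC = [2,4,5]

0: ✓ CMP  NZCV=0011
1: · MOVCC
2: ✓ MOVPL  r1←0x2b
3: ✓ CMP  NZCV=0010
4: ✓ MOVNE  r2←0x37
5: ✓ ADDGT  r2←0x25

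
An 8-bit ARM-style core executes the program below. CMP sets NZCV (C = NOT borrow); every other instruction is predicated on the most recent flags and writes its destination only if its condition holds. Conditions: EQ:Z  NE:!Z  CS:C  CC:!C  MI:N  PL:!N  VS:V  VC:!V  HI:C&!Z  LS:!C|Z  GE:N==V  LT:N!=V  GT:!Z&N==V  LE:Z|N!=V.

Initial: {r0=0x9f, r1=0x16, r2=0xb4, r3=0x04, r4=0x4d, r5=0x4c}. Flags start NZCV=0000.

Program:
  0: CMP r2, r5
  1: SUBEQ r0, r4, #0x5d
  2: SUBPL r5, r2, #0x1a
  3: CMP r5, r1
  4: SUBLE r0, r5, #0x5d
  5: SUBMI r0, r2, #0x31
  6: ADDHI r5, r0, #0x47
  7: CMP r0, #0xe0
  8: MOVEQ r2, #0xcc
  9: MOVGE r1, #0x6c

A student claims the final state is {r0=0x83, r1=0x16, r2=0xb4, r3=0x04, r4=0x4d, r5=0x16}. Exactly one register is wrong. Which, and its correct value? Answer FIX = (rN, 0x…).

FIX = (r5, 0xca)

0: ✓ CMP  NZCV=0011
1: · SUBEQ
2: ✓ SUBPL  r5←0x9a
3: ✓ CMP  NZCV=1010
4: ✓ SUBLE  r0←0x3d
5: ✓ SUBMI  r0←0x83
6: ✓ ADDHI  r5←0xca
7: ✓ CMP  NZCV=1000
8: · MOVEQ
9: · MOVGE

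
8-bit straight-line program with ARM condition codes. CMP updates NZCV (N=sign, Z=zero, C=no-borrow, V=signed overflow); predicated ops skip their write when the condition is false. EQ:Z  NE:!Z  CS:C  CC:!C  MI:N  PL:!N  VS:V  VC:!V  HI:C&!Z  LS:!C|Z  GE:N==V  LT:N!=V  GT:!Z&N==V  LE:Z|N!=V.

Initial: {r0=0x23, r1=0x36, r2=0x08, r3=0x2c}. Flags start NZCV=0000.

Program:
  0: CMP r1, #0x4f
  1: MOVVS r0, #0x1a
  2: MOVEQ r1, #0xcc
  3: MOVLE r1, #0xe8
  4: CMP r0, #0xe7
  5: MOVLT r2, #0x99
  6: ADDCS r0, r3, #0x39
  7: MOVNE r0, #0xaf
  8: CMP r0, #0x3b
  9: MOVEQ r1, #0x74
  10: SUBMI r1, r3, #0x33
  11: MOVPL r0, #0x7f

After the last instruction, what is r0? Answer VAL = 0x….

[0] flags=1000 → (cmp)
[1] flags=1000 VS?F → skip
[2] flags=1000 EQ?F → skip
[3] flags=1000 LE?T → r1=0xe8
[4] flags=0000 → (cmp)
[5] flags=0000 LT?F → skip
[6] flags=0000 CS?F → skip
[7] flags=0000 NE?T → r0=0xaf
[8] flags=0011 → (cmp)
[9] flags=0011 EQ?F → skip
[10] flags=0011 MI?F → skip
[11] flags=0011 PL?T → r0=0x7f

VAL = 0x7f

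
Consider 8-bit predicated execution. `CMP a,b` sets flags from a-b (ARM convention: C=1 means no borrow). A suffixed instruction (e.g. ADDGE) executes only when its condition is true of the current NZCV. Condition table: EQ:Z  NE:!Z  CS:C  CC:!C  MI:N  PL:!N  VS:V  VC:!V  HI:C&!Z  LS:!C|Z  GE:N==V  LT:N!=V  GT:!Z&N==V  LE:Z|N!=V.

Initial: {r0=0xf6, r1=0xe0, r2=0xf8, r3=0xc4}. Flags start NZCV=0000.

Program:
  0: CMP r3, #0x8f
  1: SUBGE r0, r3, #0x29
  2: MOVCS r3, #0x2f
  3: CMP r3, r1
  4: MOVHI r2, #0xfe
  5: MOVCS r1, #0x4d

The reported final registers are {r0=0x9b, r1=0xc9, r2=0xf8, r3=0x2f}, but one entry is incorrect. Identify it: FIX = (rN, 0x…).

[0] flags=0010 → (cmp)
[1] flags=0010 GE?T → r0=0x9b
[2] flags=0010 CS?T → r3=0x2f
[3] flags=0000 → (cmp)
[4] flags=0000 HI?F → skip
[5] flags=0000 CS?F → skip

FIX = (r1, 0xe0)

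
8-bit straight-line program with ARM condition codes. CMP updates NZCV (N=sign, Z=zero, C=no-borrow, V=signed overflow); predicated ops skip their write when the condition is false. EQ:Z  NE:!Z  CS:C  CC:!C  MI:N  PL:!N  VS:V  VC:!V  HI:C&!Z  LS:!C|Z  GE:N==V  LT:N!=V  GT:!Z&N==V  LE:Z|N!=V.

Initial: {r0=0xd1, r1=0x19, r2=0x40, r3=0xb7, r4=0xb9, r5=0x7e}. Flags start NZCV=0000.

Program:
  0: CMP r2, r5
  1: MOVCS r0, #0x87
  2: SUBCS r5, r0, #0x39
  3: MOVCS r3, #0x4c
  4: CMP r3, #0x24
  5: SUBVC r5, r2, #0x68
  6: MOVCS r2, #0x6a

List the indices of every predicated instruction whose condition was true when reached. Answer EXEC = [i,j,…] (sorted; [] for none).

EXEC = [5,6]

0: ✓ CMP  NZCV=1000
1: · MOVCS
2: · SUBCS
3: · MOVCS
4: ✓ CMP  NZCV=1010
5: ✓ SUBVC  r5←0xd8
6: ✓ MOVCS  r2←0x6a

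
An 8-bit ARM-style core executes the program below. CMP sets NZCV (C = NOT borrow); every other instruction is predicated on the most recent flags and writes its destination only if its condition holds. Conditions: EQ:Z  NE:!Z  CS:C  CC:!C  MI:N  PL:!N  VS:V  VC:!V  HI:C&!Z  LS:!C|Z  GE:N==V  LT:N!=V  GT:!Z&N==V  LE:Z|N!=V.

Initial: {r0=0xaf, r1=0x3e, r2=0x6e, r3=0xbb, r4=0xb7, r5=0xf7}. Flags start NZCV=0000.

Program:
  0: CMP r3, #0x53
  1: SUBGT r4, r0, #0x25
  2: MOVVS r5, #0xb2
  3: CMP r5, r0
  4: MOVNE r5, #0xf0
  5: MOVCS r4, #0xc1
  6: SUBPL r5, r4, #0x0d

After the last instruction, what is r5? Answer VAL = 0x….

VAL = 0xb4

0: ✓ CMP  NZCV=0011
1: · SUBGT
2: ✓ MOVVS  r5←0xb2
3: ✓ CMP  NZCV=0010
4: ✓ MOVNE  r5←0xf0
5: ✓ MOVCS  r4←0xc1
6: ✓ SUBPL  r5←0xb4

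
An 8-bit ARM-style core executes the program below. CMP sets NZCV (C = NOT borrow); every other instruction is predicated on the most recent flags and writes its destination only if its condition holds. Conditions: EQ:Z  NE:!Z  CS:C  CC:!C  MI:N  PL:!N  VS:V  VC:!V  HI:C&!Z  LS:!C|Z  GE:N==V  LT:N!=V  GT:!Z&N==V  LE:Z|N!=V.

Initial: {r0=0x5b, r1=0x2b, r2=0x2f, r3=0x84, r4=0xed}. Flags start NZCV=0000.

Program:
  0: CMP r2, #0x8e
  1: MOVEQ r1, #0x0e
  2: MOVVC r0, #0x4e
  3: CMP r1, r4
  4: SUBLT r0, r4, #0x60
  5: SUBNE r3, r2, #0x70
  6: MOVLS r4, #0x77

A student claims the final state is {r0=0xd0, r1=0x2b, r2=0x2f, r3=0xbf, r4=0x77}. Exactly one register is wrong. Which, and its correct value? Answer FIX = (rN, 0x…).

[0] flags=1001 → (cmp)
[1] flags=1001 EQ?F → skip
[2] flags=1001 VC?F → skip
[3] flags=0000 → (cmp)
[4] flags=0000 LT?F → skip
[5] flags=0000 NE?T → r3=0xbf
[6] flags=0000 LS?T → r4=0x77

FIX = (r0, 0x5b)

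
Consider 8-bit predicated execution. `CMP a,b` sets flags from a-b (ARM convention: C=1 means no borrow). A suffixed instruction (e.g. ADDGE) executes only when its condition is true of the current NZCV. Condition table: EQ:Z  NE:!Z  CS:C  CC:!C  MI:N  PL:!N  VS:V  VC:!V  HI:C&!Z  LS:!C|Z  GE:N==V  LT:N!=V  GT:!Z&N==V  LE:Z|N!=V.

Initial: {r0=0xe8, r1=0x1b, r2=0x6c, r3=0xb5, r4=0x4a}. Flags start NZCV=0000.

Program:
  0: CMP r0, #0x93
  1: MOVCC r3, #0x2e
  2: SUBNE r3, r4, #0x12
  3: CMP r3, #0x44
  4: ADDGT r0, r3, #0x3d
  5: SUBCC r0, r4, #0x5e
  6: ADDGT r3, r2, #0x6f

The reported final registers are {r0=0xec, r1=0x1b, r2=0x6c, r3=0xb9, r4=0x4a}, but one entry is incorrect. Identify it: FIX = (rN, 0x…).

FIX = (r3, 0x38)

[0] flags=0010 → (cmp)
[1] flags=0010 CC?F → skip
[2] flags=0010 NE?T → r3=0x38
[3] flags=1000 → (cmp)
[4] flags=1000 GT?F → skip
[5] flags=1000 CC?T → r0=0xec
[6] flags=1000 GT?F → skip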